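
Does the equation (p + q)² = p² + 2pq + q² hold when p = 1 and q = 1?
Holds

Substituting p = 1, q = 1:

LHS = (1 + 1)² = 4
RHS = 1² + 2·1·1 + 1² = 4

LHS = RHS, so the equation holds at this point.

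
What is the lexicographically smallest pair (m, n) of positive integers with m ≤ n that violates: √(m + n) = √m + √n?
(m, n) = (1, 1)

Substituting (1, 1) into the claim:
LHS = √(1 + 1) = √(2) ≈ 1.414
RHS = √1 + √1 = 2

Since LHS ≠ RHS, this pair disproves the claim, and no lexicographically smaller pair (m ≤ n, positive integers) does.

For instance (3, 5) is also a counterexample (LHS = 2·√(2) ≈ 2.828, RHS = √(3) + √(5) ≈ 3.968), but it's lexicographically larger.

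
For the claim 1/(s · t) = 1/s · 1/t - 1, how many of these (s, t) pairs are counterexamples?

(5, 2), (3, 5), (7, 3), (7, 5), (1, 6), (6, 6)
6

Testing each pair:
(5, 2): LHS = 1/10, RHS = -9/10 → counterexample
(3, 5): LHS = 1/15, RHS = -14/15 → counterexample
(7, 3): LHS = 1/21, RHS = -20/21 → counterexample
(7, 5): LHS = 1/35, RHS = -34/35 → counterexample
(1, 6): LHS = 1/6, RHS = -5/6 → counterexample
(6, 6): LHS = 1/36, RHS = -35/36 → counterexample

That makes 6 counterexamples.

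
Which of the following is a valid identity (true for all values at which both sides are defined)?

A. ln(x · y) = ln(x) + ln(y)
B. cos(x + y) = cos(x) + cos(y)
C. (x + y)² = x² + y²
A: holds — e.g. at (4, 4), both sides equal ln(16) ≈ 2.773.
B: fails at (2, 5) — LHS = cos(7) ≈ 0.7539, RHS = cos(2) + cos(5) ≈ -0.1325.
C: fails at (1, 1) — LHS = 4, RHS = 2.

Answer: A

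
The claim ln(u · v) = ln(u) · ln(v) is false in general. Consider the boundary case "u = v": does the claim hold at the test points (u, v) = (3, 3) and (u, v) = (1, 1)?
At (3, 3): LHS = ln(9) ≈ 2.197 ≠ RHS = ln(3)² ≈ 1.207
At (1, 1): LHS = 0, RHS = 0 → equal

Answer: Only at (1, 1)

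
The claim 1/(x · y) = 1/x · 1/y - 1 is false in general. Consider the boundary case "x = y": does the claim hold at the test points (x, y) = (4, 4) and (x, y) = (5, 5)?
No, fails at both test points

At (4, 4): LHS = 1/16 ≠ RHS = -15/16
At (5, 5): LHS = 1/25 ≠ RHS = -24/25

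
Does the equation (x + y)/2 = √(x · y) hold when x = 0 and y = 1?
Substituting x = 0, y = 1:

LHS = (0 + 1)/2 = 1/2
RHS = √(0 · 1) = 0

LHS ≠ RHS, so the equation does not hold at this point.

Answer: Fails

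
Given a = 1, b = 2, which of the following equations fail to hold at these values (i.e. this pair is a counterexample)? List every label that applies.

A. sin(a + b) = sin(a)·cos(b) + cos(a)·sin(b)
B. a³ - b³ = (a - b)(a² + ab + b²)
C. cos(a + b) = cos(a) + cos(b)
C

Evaluating each claim at the given values:
A. LHS = sin(3) ≈ 0.1411, RHS = sin(1)·cos(2) + sin(2)·cos(1) ≈ 0.1411 → holds here (LHS = RHS)
B. LHS = -7, RHS = -7 → holds here (LHS = RHS)
C. LHS = cos(3) ≈ -0.99, RHS = cos(2) + cos(1) ≈ 0.1242 → fails here (LHS ≠ RHS)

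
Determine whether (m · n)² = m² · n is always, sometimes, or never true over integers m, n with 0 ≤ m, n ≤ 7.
It holds at (m, n) = (0, 0) (both sides equal 0), but fails at (m, n) = (3, 7) (LHS = 441, RHS = 63).

Answer: Sometimes true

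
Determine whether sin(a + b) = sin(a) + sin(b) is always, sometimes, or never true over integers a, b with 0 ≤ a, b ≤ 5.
It holds at (a, b) = (0, 1) (both sides equal sin(1) ≈ 0.8415), but fails at (a, b) = (3, 3) (LHS = sin(6) ≈ -0.2794, RHS = 2·sin(3) ≈ 0.2822).

Answer: Sometimes true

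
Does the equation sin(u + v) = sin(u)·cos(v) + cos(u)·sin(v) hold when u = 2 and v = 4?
Holds

Substituting u = 2, v = 4:

LHS = sin(2 + 4) = sin(6) ≈ -0.2794
RHS = sin(2)·cos(4) + cos(2)·sin(4) = sin(2)·cos(4) + sin(4)·cos(2) ≈ -0.2794

LHS = RHS, so the equation holds at this point.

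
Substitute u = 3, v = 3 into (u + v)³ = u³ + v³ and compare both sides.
LHS = (3 + 3)³ = 216
RHS = 3³ + 3³ = 54

LHS ≠ RHS, so the equation does not hold here.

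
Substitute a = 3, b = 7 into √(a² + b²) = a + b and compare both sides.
LHS = √(3² + 7²) = √(58) ≈ 7.616
RHS = 3 + 7 = 10

LHS ≠ RHS (they differ by about 2.384), so the equation does not hold here.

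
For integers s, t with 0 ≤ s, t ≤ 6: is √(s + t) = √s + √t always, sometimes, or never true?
It holds at (s, t) = (4, 0) (both sides equal 2), but fails at (s, t) = (4, 3) (LHS = √(7) ≈ 2.646, RHS = √(3) + 2 ≈ 3.732).

Answer: Sometimes true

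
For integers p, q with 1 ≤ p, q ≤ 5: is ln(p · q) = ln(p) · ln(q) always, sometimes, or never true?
It holds at (p, q) = (1, 1) (both sides equal 0), but fails at (p, q) = (1, 2) (LHS = ln(2) ≈ 0.6931, RHS = 0).

Answer: Sometimes true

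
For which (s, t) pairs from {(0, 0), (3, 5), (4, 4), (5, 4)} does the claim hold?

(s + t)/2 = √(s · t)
(0, 0), (4, 4)

Testing each pair:
(0, 0): LHS = 0, RHS = 0 → holds
(3, 5): LHS = 4, RHS = √(15) ≈ 3.873 → fails
(4, 4): LHS = 4, RHS = 4 → holds
(5, 4): LHS = 9/2, RHS = 2·√(5) ≈ 4.472 → fails

2 of 4 pairs satisfy the claim.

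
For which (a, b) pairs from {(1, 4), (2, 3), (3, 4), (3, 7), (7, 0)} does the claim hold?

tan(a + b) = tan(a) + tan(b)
(7, 0)

Testing each pair:
(1, 4): LHS = tan(5) ≈ -3.381, RHS = tan(4) + tan(1) ≈ 2.715 → fails
(2, 3): LHS = tan(5) ≈ -3.381, RHS = tan(2) + tan(3) ≈ -2.328 → fails
(3, 4): LHS = tan(7) ≈ 0.8714, RHS = tan(3) + tan(4) ≈ 1.015 → fails
(3, 7): LHS = tan(10) ≈ 0.6484, RHS = tan(3) + tan(7) ≈ 0.7289 → fails
(7, 0): LHS = tan(7) ≈ 0.8714, RHS = tan(7) ≈ 0.8714 → holds

1 of 5 pairs satisfies the claim.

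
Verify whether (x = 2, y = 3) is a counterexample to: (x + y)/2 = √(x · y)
Substituting x = 2, y = 3:
LHS = (2 + 3)/2 = 5/2
RHS = √(2 · 3) = √(6) ≈ 2.449

Since LHS ≠ RHS, this pair disproves the claim.

Answer: Yes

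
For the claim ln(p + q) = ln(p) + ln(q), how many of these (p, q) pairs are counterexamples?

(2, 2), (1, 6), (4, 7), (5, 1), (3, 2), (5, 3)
5

Testing each pair:
(2, 2): LHS = ln(4) ≈ 1.386, RHS = 2·ln(2) ≈ 1.386 → satisfies claim
(1, 6): LHS = ln(7) ≈ 1.946, RHS = ln(6) ≈ 1.792 → counterexample
(4, 7): LHS = ln(11) ≈ 2.398, RHS = ln(4) + ln(7) ≈ 3.332 → counterexample
(5, 1): LHS = ln(6) ≈ 1.792, RHS = ln(5) ≈ 1.609 → counterexample
(3, 2): LHS = ln(5) ≈ 1.609, RHS = ln(2) + ln(3) ≈ 1.792 → counterexample
(5, 3): LHS = ln(8) ≈ 2.079, RHS = ln(3) + ln(5) ≈ 2.708 → counterexample

That makes 5 counterexamples.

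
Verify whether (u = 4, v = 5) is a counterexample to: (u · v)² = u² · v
Substituting u = 4, v = 5:
LHS = (4 · 5)² = 400
RHS = 4² · 5 = 80

Since LHS ≠ RHS, this pair disproves the claim.

Answer: Yes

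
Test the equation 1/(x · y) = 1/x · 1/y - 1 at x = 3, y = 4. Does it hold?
Fails

Substituting x = 3, y = 4:

LHS = 1/(3 · 4) = 1/12
RHS = 1/3 · 1/4 - 1 = -11/12

LHS ≠ RHS, so the equation does not hold at this point.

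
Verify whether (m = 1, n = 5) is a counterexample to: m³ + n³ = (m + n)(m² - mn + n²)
Substituting m = 1, n = 5:
LHS = 1³ + 5³ = 126
RHS = (1 + 5)(1² - 1·5 + 5²) = 126

The sides agree, so this pair does not disprove the claim.

Answer: No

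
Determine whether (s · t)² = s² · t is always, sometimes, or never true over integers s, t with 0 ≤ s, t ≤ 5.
It holds at (s, t) = (0, 0) (both sides equal 0), but fails at (s, t) = (1, 5) (LHS = 25, RHS = 5).

Answer: Sometimes true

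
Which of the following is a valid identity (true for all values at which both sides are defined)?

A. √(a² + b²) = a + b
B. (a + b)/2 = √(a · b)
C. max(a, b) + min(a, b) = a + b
C

A: fails at (2, 4) — LHS = 2·√(5) ≈ 4.472, RHS = 6.
B: fails at (3, 7) — LHS = 5, RHS = √(21) ≈ 4.583.
C: holds — e.g. at (4, 5), both sides equal 9.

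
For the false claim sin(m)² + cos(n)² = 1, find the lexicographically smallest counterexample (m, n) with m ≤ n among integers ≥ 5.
At (5, 5): both sides equal 1, so it holds there.

Substituting (5, 6) into the claim:
LHS = sin(5)² + cos(6)² ≈ 1.841
RHS = 1

Since LHS ≠ RHS, this pair disproves the claim, and no lexicographically smaller pair (m ≤ n, integers ≥ 5) does.

For instance (5, 12) is also a counterexample (LHS = cos(12)² + sin(5)² ≈ 1.632, RHS = 1), but it's lexicographically larger.

Answer: (m, n) = (5, 6)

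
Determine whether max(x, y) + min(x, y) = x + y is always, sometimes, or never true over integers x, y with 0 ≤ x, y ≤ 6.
The identity holds for every pair in the range. For instance at (x, y) = (3, 5): both sides equal 8.

Answer: Always true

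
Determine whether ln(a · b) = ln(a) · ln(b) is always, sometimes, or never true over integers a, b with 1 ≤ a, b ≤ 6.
It holds at (a, b) = (1, 1) (both sides equal 0), but fails at (a, b) = (2, 3) (LHS = ln(6) ≈ 1.792, RHS = ln(2)·ln(3) ≈ 0.7615).

Answer: Sometimes true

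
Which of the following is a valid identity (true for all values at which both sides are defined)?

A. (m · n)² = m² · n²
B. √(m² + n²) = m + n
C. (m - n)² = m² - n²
A

A: holds — e.g. at (2, 5), both sides equal 100.
B: fails at (3, 4) — LHS = 5, RHS = 7.
C: fails at (2, 7) — LHS = 25, RHS = -45.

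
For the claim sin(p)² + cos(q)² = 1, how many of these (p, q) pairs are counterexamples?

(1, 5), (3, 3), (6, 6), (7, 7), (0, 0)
Testing each pair:
(1, 5): LHS = cos(5)² + sin(1)² ≈ 0.7885, RHS = 1 → counterexample
(3, 3): LHS = sin(3)² + cos(3)² = 1, RHS = 1 → satisfies claim
(6, 6): LHS = sin(6)² + cos(6)² = 1, RHS = 1 → satisfies claim
(7, 7): LHS = sin(7)² + cos(7)² = 1, RHS = 1 → satisfies claim
(0, 0): LHS = 1, RHS = 1 → satisfies claim

That makes 1 counterexample.

Answer: 1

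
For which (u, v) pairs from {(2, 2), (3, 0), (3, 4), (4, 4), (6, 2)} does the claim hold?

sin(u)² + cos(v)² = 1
Testing each pair:
(2, 2): LHS = cos(2)² + sin(2)² = 1, RHS = 1 → holds
(3, 0): LHS = sin(3)² + 1 ≈ 1.02, RHS = 1 → fails
(3, 4): LHS = sin(3)² + cos(4)² ≈ 0.4472, RHS = 1 → fails
(4, 4): LHS = cos(4)² + sin(4)² = 1, RHS = 1 → holds
(6, 2): LHS = sin(6)² + cos(2)² ≈ 0.2513, RHS = 1 → fails

2 of 5 pairs satisfy the claim.

Answer: (2, 2), (4, 4)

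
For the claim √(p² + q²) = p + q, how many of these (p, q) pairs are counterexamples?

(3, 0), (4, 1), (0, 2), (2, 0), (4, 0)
Testing each pair:
(3, 0): LHS = 3, RHS = 3 → satisfies claim
(4, 1): LHS = √(17) ≈ 4.123, RHS = 5 → counterexample
(0, 2): LHS = 2, RHS = 2 → satisfies claim
(2, 0): LHS = 2, RHS = 2 → satisfies claim
(4, 0): LHS = 4, RHS = 4 → satisfies claim

That makes 1 counterexample.

Answer: 1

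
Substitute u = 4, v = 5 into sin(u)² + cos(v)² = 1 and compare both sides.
LHS = sin(4)² + cos(5)² ≈ 0.6532
RHS = 1

LHS ≠ RHS (they differ by about 0.3468), so the equation does not hold here.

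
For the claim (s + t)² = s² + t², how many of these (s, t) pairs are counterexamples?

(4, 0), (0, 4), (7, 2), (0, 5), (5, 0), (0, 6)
1

Testing each pair:
(4, 0): LHS = 16, RHS = 16 → satisfies claim
(0, 4): LHS = 16, RHS = 16 → satisfies claim
(7, 2): LHS = 81, RHS = 53 → counterexample
(0, 5): LHS = 25, RHS = 25 → satisfies claim
(5, 0): LHS = 25, RHS = 25 → satisfies claim
(0, 6): LHS = 36, RHS = 36 → satisfies claim

That makes 1 counterexample.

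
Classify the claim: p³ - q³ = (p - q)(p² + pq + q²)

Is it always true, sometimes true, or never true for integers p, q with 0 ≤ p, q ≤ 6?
Always true

The identity holds for every pair in the range. For instance at (p, q) = (0, 0): both sides equal 0.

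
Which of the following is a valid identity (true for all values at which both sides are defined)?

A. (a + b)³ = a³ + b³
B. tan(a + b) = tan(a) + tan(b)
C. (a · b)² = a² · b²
A: fails at (2, 5) — LHS = 343, RHS = 133.
B: fails at (2, 7) — LHS = tan(9) ≈ -0.4523, RHS = tan(2) + tan(7) ≈ -1.314.
C: holds — e.g. at (2, 2), both sides equal 16.

Answer: C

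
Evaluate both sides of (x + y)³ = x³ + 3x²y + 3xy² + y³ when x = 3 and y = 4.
LHS = (3 + 4)³ = 343
RHS = 3³ + 3·3²·4 + 3·3·4² + 4³ = 343

LHS = RHS: the two sides agree.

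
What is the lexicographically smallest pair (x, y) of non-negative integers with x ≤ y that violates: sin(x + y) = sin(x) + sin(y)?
(x, y) = (1, 1)

At (0, 0): both sides equal 0, so it holds there.
At (0, 6): both sides equal sin(6) ≈ -0.2794, so it holds there.

Substituting (1, 1) into the claim:
LHS = sin(1 + 1) = sin(2) ≈ 0.9093
RHS = sin(1) + sin(1) = 2·sin(1) ≈ 1.683

Since LHS ≠ RHS, this pair disproves the claim, and no lexicographically smaller pair (x ≤ y, non-negative integers) does.

For instance (2, 4) is also a counterexample (LHS = sin(6) ≈ -0.2794, RHS = sin(4) + sin(2) ≈ 0.1525), but it's lexicographically larger.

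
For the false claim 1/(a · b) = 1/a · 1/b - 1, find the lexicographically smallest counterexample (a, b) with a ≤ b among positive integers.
Substituting (1, 1) into the claim:
LHS = 1/(1 · 1) = 1
RHS = 1/1 · 1/1 - 1 = 0

Since LHS ≠ RHS, this pair disproves the claim, and no lexicographically smaller pair (a ≤ b, positive integers) does.

For instance (2, 5) is also a counterexample (LHS = 1/10, RHS = -9/10), but it's lexicographically larger.

Answer: (a, b) = (1, 1)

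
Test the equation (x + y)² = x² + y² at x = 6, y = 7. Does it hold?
Substituting x = 6, y = 7:

LHS = (6 + 7)² = 169
RHS = 6² + 7² = 85

LHS ≠ RHS, so the equation does not hold at this point.

Answer: Fails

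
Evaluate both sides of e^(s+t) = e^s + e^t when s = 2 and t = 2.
LHS = e^(2+2) = e^4 ≈ 54.6
RHS = e^2 + e^2 = 2·e^2 ≈ 14.78

LHS ≠ RHS (they differ by about 39.82), so the equation does not hold here.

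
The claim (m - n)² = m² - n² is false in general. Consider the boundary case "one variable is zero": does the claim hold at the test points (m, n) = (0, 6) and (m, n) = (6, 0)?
Only at (6, 0)

At (0, 6): LHS = 36 ≠ RHS = -36
At (6, 0): LHS = 36, RHS = 36 → equal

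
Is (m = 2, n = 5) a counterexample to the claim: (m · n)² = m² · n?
Yes

Substituting m = 2, n = 5:
LHS = (2 · 5)² = 100
RHS = 2² · 5 = 20

Since LHS ≠ RHS, this pair disproves the claim.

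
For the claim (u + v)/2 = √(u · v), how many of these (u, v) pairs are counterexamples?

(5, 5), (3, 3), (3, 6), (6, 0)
2

Testing each pair:
(5, 5): LHS = 5, RHS = 5 → satisfies claim
(3, 3): LHS = 3, RHS = 3 → satisfies claim
(3, 6): LHS = 9/2, RHS = 3·√(2) ≈ 4.243 → counterexample
(6, 0): LHS = 3, RHS = 0 → counterexample

That makes 2 counterexamples.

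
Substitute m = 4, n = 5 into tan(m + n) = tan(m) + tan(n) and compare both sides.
LHS = tan(4 + 5) = tan(9) ≈ -0.4523
RHS = tan(4) + tan(5) ≈ -2.223

LHS ≠ RHS (they differ by about 1.77), so the equation does not hold here.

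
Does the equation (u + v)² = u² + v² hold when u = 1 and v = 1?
Substituting u = 1, v = 1:

LHS = (1 + 1)² = 4
RHS = 1² + 1² = 2

LHS ≠ RHS, so the equation does not hold at this point.

Answer: Fails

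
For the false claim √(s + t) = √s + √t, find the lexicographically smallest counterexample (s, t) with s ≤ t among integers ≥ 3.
Substituting (3, 3) into the claim:
LHS = √(3 + 3) = √(6) ≈ 2.449
RHS = √3 + √3 = 2·√(3) ≈ 3.464

Since LHS ≠ RHS, this pair disproves the claim, and no lexicographically smaller pair (s ≤ t, integers ≥ 3) does.

For instance (3, 9) is also a counterexample (LHS = 2·√(3) ≈ 3.464, RHS = √(3) + 3 ≈ 4.732), but it's lexicographically larger.

Answer: (s, t) = (3, 3)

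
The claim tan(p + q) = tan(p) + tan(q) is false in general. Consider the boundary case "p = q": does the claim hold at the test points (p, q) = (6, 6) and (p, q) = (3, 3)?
At (6, 6): LHS = tan(12) ≈ -0.6359 ≠ RHS = 2·tan(6) ≈ -0.582
At (3, 3): LHS = tan(6) ≈ -0.291 ≠ RHS = 2·tan(3) ≈ -0.2851

Answer: No, fails at both test points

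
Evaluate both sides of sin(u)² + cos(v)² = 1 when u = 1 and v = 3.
LHS = sin(1)² + cos(3)² ≈ 1.688
RHS = 1

LHS ≠ RHS (they differ by about 0.6882), so the equation does not hold here.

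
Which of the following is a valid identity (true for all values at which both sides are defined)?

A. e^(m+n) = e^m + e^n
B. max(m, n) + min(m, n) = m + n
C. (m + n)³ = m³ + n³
A: fails at (4, 4) — LHS = e^8 ≈ 2981, RHS = 2·e^4 ≈ 109.2.
B: holds — e.g. at (1, 1), both sides equal 2.
C: fails at (1, 1) — LHS = 8, RHS = 2.

Answer: B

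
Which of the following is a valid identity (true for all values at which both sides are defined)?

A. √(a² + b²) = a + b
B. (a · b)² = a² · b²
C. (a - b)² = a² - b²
A: fails at (1, 5) — LHS = √(26) ≈ 5.099, RHS = 6.
B: holds — e.g. at (4, 4), both sides equal 256.
C: fails at (2, 7) — LHS = 25, RHS = -45.

Answer: B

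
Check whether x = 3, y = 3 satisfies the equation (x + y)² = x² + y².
Substituting x = 3, y = 3:

LHS = (3 + 3)² = 36
RHS = 3² + 3² = 18

LHS ≠ RHS, so the equation does not hold at this point.

Answer: Fails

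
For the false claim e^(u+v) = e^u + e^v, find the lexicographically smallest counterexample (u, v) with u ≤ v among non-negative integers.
Substituting (0, 0) into the claim:
LHS = e^(0+0) = 1
RHS = e^0 + e^0 = 2

Since LHS ≠ RHS, this pair disproves the claim, and no lexicographically smaller pair (u ≤ v, non-negative integers) does.

For instance (1, 2) is also a counterexample (LHS = e^3 ≈ 20.09, RHS = e + e^2 ≈ 10.11), but it's lexicographically larger.

Answer: (u, v) = (0, 0)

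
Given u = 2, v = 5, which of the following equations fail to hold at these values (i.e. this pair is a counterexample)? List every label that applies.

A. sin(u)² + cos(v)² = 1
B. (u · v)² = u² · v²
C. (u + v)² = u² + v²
Evaluating each claim at the given values:
A. LHS = cos(5)² + sin(2)² ≈ 0.9073, RHS = 1 → fails here (LHS ≠ RHS)
B. LHS = 100, RHS = 100 → holds here (LHS = RHS)
C. LHS = 49, RHS = 29 → fails here (LHS ≠ RHS)

Answer: A, C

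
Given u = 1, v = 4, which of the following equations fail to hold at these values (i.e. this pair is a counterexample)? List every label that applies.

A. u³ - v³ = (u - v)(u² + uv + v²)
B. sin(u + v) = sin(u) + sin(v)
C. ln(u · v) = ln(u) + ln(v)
Evaluating each claim at the given values:
A. LHS = -63, RHS = -63 → holds here (LHS = RHS)
B. LHS = sin(5) ≈ -0.9589, RHS = sin(4) + sin(1) ≈ 0.08467 → fails here (LHS ≠ RHS)
C. LHS = ln(4) ≈ 1.386, RHS = ln(4) ≈ 1.386 → holds here (LHS = RHS)

Answer: B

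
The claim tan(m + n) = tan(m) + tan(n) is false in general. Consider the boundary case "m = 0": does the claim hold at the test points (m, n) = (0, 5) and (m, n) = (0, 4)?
At (0, 5): LHS = tan(5) ≈ -3.381, RHS = tan(5) ≈ -3.381 → equal
At (0, 4): LHS = tan(4) ≈ 1.158, RHS = tan(4) ≈ 1.158 → equal

So the claim does hold at both of these boundary points, even though it is not an identity.

Answer: Yes, holds at both test points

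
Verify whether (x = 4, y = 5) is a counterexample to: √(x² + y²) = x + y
Substituting x = 4, y = 5:
LHS = √(4² + 5²) = √(41) ≈ 6.403
RHS = 4 + 5 = 9

Since LHS ≠ RHS, this pair disproves the claim.

Answer: Yes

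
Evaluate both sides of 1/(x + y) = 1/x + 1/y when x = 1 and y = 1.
LHS = 1/(1 + 1) = 1/2
RHS = 1/1 + 1/1 = 2

LHS ≠ RHS, so the equation does not hold here.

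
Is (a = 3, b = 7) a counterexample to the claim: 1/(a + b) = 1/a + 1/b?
Substituting a = 3, b = 7:
LHS = 1/(3 + 7) = 1/10
RHS = 1/3 + 1/7 = 10/21

Since LHS ≠ RHS, this pair disproves the claim.

Answer: Yes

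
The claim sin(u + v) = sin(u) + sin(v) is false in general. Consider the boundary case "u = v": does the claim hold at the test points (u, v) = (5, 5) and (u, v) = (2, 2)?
At (5, 5): LHS = sin(10) ≈ -0.544 ≠ RHS = 2·sin(5) ≈ -1.918
At (2, 2): LHS = sin(4) ≈ -0.7568 ≠ RHS = 2·sin(2) ≈ 1.819

Answer: No, fails at both test points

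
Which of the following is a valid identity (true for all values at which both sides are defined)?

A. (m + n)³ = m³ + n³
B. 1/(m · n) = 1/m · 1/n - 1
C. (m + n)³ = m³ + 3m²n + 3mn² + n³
A: fails at (1, 5) — LHS = 216, RHS = 126.
B: fails at (5, 8) — LHS = 1/40, RHS = -39/40.
C: holds — e.g. at (6, 7), both sides equal 2197.

Answer: C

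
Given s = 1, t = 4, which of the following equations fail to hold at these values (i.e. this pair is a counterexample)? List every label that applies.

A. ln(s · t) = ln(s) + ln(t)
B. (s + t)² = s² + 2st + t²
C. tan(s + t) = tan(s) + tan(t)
C

Evaluating each claim at the given values:
A. LHS = ln(4) ≈ 1.386, RHS = ln(4) ≈ 1.386 → holds here (LHS = RHS)
B. LHS = 25, RHS = 25 → holds here (LHS = RHS)
C. LHS = tan(5) ≈ -3.381, RHS = tan(4) + tan(1) ≈ 2.715 → fails here (LHS ≠ RHS)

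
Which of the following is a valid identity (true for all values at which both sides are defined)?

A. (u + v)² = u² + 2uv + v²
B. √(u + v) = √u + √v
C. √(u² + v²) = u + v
A: holds — e.g. at (1, 2), both sides equal 9.
B: fails at (5, 8) — LHS = √(13) ≈ 3.606, RHS = √(5) + 2·√(2) ≈ 5.064.
C: fails at (2, 7) — LHS = √(53) ≈ 7.28, RHS = 9.

Answer: A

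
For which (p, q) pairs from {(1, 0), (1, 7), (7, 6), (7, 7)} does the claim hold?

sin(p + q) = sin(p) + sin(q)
(1, 0)

Testing each pair:
(1, 0): LHS = sin(1) ≈ 0.8415, RHS = sin(1) ≈ 0.8415 → holds
(1, 7): LHS = sin(8) ≈ 0.9894, RHS = sin(7) + sin(1) ≈ 1.498 → fails
(7, 6): LHS = sin(13) ≈ 0.4202, RHS = sin(6) + sin(7) ≈ 0.3776 → fails
(7, 7): LHS = sin(14) ≈ 0.9906, RHS = 2·sin(7) ≈ 1.314 → fails

1 of 4 pairs satisfies the claim.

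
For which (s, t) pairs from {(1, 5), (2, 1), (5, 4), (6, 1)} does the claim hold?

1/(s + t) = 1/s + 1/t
Testing each pair:
(1, 5): LHS = 1/6, RHS = 6/5 → fails
(2, 1): LHS = 1/3, RHS = 3/2 → fails
(5, 4): LHS = 1/9, RHS = 9/20 → fails
(6, 1): LHS = 1/7, RHS = 7/6 → fails

No pair satisfies the claim.

Answer: None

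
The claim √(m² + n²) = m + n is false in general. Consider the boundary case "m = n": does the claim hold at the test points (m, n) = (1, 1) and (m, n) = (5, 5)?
No, fails at both test points

At (1, 1): LHS = √(2) ≈ 1.414 ≠ RHS = 2
At (5, 5): LHS = 5·√(2) ≈ 7.071 ≠ RHS = 10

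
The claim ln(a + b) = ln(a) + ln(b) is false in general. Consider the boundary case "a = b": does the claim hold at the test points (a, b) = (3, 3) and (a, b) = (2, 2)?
At (3, 3): LHS = ln(6) ≈ 1.792 ≠ RHS = 2·ln(3) ≈ 2.197
At (2, 2): LHS = ln(4) ≈ 1.386, RHS = 2·ln(2) ≈ 1.386 → equal

Answer: Only at (2, 2)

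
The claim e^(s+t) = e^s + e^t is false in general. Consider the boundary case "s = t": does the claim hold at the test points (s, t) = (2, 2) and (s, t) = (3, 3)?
No, fails at both test points

At (2, 2): LHS = e^4 ≈ 54.6 ≠ RHS = 2·e^2 ≈ 14.78
At (3, 3): LHS = e^6 ≈ 403.4 ≠ RHS = 2·e^3 ≈ 40.17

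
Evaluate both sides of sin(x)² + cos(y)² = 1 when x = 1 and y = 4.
LHS = sin(1)² + cos(4)² ≈ 1.135
RHS = 1

LHS ≠ RHS (they differ by about 0.1353), so the equation does not hold here.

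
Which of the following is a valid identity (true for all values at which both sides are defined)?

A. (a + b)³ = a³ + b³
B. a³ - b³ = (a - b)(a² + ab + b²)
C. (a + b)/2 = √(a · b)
B

A: fails at (4, 5) — LHS = 729, RHS = 189.
B: holds — e.g. at (6, 7), both sides equal -127.
C: fails at (1, 2) — LHS = 3/2, RHS = √(2) ≈ 1.414.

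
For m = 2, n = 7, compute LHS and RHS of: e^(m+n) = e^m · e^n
LHS = e^(2+7) = e^9 ≈ 8103
RHS = e^2 · e^7 = e^9 ≈ 8103

LHS = RHS: the two sides agree.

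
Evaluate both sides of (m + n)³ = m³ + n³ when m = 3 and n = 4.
LHS = (3 + 4)³ = 343
RHS = 3³ + 4³ = 91

LHS ≠ RHS, so the equation does not hold here.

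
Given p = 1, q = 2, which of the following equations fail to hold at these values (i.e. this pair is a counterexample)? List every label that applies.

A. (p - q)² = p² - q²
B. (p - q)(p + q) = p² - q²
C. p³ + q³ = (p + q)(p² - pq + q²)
A

Evaluating each claim at the given values:
A. LHS = 1, RHS = -3 → fails here (LHS ≠ RHS)
B. LHS = -3, RHS = -3 → holds here (LHS = RHS)
C. LHS = 9, RHS = 9 → holds here (LHS = RHS)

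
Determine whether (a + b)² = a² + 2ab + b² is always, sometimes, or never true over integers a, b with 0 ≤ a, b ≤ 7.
Always true

The identity holds for every pair in the range. For instance at (a, b) = (2, 3): both sides equal 25.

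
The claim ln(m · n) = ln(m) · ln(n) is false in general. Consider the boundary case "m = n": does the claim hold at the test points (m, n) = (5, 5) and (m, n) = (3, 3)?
No, fails at both test points

At (5, 5): LHS = ln(25) ≈ 3.219 ≠ RHS = ln(5)² ≈ 2.59
At (3, 3): LHS = ln(9) ≈ 2.197 ≠ RHS = ln(3)² ≈ 1.207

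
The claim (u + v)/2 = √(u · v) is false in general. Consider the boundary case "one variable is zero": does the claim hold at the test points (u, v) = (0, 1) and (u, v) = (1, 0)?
No, fails at both test points

At (0, 1): LHS = 1/2 ≠ RHS = 0
At (1, 0): LHS = 1/2 ≠ RHS = 0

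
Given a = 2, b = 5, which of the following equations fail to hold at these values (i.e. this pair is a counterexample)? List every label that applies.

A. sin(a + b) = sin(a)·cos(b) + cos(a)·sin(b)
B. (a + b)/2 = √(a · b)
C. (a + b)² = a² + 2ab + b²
B

Evaluating each claim at the given values:
A. LHS = sin(7) ≈ 0.657, RHS = sin(2)·cos(5) + sin(5)·cos(2) ≈ 0.657 → holds here (LHS = RHS)
B. LHS = 7/2, RHS = √(10) ≈ 3.162 → fails here (LHS ≠ RHS)
C. LHS = 49, RHS = 49 → holds here (LHS = RHS)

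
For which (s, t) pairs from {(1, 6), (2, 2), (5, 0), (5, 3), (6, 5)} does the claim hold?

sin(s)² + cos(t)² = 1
(2, 2)

Testing each pair:
(1, 6): LHS = sin(1)² + cos(6)² ≈ 1.63, RHS = 1 → fails
(2, 2): LHS = cos(2)² + sin(2)² = 1, RHS = 1 → holds
(5, 0): LHS = sin(5)² + 1 ≈ 1.92, RHS = 1 → fails
(5, 3): LHS = sin(5)² + cos(3)² ≈ 1.9, RHS = 1 → fails
(6, 5): LHS = sin(6)² + cos(5)² ≈ 0.1585, RHS = 1 → fails

1 of 5 pairs satisfies the claim.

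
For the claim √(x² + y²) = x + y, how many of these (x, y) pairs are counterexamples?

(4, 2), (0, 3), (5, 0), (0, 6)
1

Testing each pair:
(4, 2): LHS = 2·√(5) ≈ 4.472, RHS = 6 → counterexample
(0, 3): LHS = 3, RHS = 3 → satisfies claim
(5, 0): LHS = 5, RHS = 5 → satisfies claim
(0, 6): LHS = 6, RHS = 6 → satisfies claim

That makes 1 counterexample.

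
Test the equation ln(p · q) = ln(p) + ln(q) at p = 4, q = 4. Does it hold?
Substituting p = 4, q = 4:

LHS = ln(4 · 4) = ln(16) ≈ 2.773
RHS = ln(4) + ln(4) = 2·ln(4) ≈ 2.773

LHS = RHS, so the equation holds at this point.

Answer: Holds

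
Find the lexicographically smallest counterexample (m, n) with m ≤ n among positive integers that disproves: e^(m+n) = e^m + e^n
(m, n) = (1, 1)

Substituting (1, 1) into the claim:
LHS = e^(1+1) = e^2 ≈ 7.389
RHS = e^1 + e^1 = 2·e ≈ 5.437

Since LHS ≠ RHS, this pair disproves the claim, and no lexicographically smaller pair (m ≤ n, positive integers) does.

For instance (8, 8) is also a counterexample (LHS = e^16 ≈ 8886110.5, RHS = 2·e^8 ≈ 5962), but it's lexicographically larger.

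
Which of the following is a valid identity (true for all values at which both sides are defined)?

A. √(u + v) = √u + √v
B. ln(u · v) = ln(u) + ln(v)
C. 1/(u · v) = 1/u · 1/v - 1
A: fails at (4, 6) — LHS = √(10) ≈ 3.162, RHS = 2 + √(6) ≈ 4.449.
B: holds — e.g. at (2, 2), both sides equal ln(4) ≈ 1.386.
C: fails at (4, 6) — LHS = 1/24, RHS = -23/24.

Answer: B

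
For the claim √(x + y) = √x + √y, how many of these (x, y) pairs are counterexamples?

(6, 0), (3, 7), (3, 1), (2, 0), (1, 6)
3

Testing each pair:
(6, 0): LHS = √(6) ≈ 2.449, RHS = √(6) ≈ 2.449 → satisfies claim
(3, 7): LHS = √(10) ≈ 3.162, RHS = √(3) + √(7) ≈ 4.378 → counterexample
(3, 1): LHS = 2, RHS = 1 + √(3) ≈ 2.732 → counterexample
(2, 0): LHS = √(2) ≈ 1.414, RHS = √(2) ≈ 1.414 → satisfies claim
(1, 6): LHS = √(7) ≈ 2.646, RHS = 1 + √(6) ≈ 3.449 → counterexample

That makes 3 counterexamples.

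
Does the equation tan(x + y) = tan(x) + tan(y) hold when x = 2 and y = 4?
Substituting x = 2, y = 4:

LHS = tan(2 + 4) = tan(6) ≈ -0.291
RHS = tan(2) + tan(4) ≈ -1.027

LHS ≠ RHS, so the equation does not hold at this point.

Answer: Fails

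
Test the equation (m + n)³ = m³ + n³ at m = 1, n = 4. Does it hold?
Substituting m = 1, n = 4:

LHS = (1 + 4)³ = 125
RHS = 1³ + 4³ = 65

LHS ≠ RHS, so the equation does not hold at this point.

Answer: Fails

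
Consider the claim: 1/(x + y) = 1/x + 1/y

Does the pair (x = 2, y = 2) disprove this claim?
Substituting x = 2, y = 2:
LHS = 1/(2 + 2) = 1/4
RHS = 1/2 + 1/2 = 1

Since LHS ≠ RHS, this pair disproves the claim.

Answer: Yes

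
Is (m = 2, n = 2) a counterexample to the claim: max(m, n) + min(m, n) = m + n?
No

Substituting m = 2, n = 2:
LHS = max(2, 2) + min(2, 2) = 4
RHS = 2 + 2 = 4

The sides agree, so this pair does not disprove the claim.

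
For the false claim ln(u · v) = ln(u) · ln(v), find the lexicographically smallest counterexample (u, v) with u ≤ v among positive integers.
Substituting (1, 2) into the claim:
LHS = ln(1 · 2) = ln(2) ≈ 0.6931
RHS = ln(1) · ln(2) = 0

Since LHS ≠ RHS, this pair disproves the claim, and no lexicographically smaller pair (u ≤ v, positive integers) does.

For instance (4, 4) is also a counterexample (LHS = ln(16) ≈ 2.773, RHS = ln(4)² ≈ 1.922), but it's lexicographically larger.

Answer: (u, v) = (1, 2)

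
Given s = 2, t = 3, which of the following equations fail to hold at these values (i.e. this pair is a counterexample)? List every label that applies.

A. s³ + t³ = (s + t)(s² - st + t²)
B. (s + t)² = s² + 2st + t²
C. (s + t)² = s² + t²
C

Evaluating each claim at the given values:
A. LHS = 35, RHS = 35 → holds here (LHS = RHS)
B. LHS = 25, RHS = 25 → holds here (LHS = RHS)
C. LHS = 25, RHS = 13 → fails here (LHS ≠ RHS)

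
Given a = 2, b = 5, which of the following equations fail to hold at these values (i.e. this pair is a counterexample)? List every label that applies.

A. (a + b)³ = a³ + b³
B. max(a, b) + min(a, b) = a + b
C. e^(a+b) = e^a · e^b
Evaluating each claim at the given values:
A. LHS = 343, RHS = 133 → fails here (LHS ≠ RHS)
B. LHS = 7, RHS = 7 → holds here (LHS = RHS)
C. LHS = e^7 ≈ 1097, RHS = e^7 ≈ 1097 → holds here (LHS = RHS)

Answer: A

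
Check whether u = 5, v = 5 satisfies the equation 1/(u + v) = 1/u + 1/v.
Fails

Substituting u = 5, v = 5:

LHS = 1/(5 + 5) = 1/10
RHS = 1/5 + 1/5 = 2/5

LHS ≠ RHS, so the equation does not hold at this point.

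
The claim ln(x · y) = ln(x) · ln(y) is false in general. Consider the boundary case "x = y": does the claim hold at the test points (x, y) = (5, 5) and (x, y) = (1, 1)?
Only at (1, 1)

At (5, 5): LHS = ln(25) ≈ 3.219 ≠ RHS = ln(5)² ≈ 2.59
At (1, 1): LHS = 0, RHS = 0 → equal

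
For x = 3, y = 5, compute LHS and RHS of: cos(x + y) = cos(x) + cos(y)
LHS = cos(3 + 5) = cos(8) ≈ -0.1455
RHS = cos(3) + cos(5) ≈ -0.7063

LHS ≠ RHS (they differ by about 0.5608), so the equation does not hold here.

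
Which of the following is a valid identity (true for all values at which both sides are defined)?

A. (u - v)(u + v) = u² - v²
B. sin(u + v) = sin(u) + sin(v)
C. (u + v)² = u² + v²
A

A: holds — e.g. at (1, 1), both sides equal 0.
B: fails at (1, 2) — LHS = sin(3) ≈ 0.1411, RHS = sin(1) + sin(2) ≈ 1.751.
C: fails at (1, 2) — LHS = 9, RHS = 5.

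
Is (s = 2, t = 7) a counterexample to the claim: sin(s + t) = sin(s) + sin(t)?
Substituting s = 2, t = 7:
LHS = sin(2 + 7) = sin(9) ≈ 0.4121
RHS = sin(2) + sin(7) ≈ 1.566

Since LHS ≠ RHS, this pair disproves the claim.

Answer: Yes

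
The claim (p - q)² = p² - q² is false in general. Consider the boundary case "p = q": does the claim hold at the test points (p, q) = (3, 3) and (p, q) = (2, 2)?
At (3, 3): LHS = 0, RHS = 0 → equal
At (2, 2): LHS = 0, RHS = 0 → equal

So the claim does hold at both of these boundary points, even though it is not an identity.

Answer: Yes, holds at both test points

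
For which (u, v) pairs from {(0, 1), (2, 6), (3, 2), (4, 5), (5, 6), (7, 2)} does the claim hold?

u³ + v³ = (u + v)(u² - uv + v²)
Testing each pair:
(0, 1): LHS = 1, RHS = 1 → holds
(2, 6): LHS = 224, RHS = 224 → holds
(3, 2): LHS = 35, RHS = 35 → holds
(4, 5): LHS = 189, RHS = 189 → holds
(5, 6): LHS = 341, RHS = 341 → holds
(7, 2): LHS = 351, RHS = 351 → holds

Every pair satisfies the claim.

Answer: All pairs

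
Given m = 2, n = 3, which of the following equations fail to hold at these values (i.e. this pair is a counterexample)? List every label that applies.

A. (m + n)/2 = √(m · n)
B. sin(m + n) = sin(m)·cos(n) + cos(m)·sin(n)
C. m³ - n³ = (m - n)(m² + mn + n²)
A

Evaluating each claim at the given values:
A. LHS = 5/2, RHS = √(6) ≈ 2.449 → fails here (LHS ≠ RHS)
B. LHS = sin(5) ≈ -0.9589, RHS = sin(2)·cos(3) + sin(3)·cos(2) ≈ -0.9589 → holds here (LHS = RHS)
C. LHS = -19, RHS = -19 → holds here (LHS = RHS)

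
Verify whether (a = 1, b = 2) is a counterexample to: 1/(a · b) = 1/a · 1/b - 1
Yes

Substituting a = 1, b = 2:
LHS = 1/(1 · 2) = 1/2
RHS = 1/1 · 1/2 - 1 = -1/2

Since LHS ≠ RHS, this pair disproves the claim.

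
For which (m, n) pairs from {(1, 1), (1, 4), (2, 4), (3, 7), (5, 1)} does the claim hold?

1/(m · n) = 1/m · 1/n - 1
Testing each pair:
(1, 1): LHS = 1, RHS = 0 → fails
(1, 4): LHS = 1/4, RHS = -3/4 → fails
(2, 4): LHS = 1/8, RHS = -7/8 → fails
(3, 7): LHS = 1/21, RHS = -20/21 → fails
(5, 1): LHS = 1/5, RHS = -4/5 → fails

No pair satisfies the claim.

Answer: None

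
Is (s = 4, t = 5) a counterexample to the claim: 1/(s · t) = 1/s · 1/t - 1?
Yes

Substituting s = 4, t = 5:
LHS = 1/(4 · 5) = 1/20
RHS = 1/4 · 1/5 - 1 = -19/20

Since LHS ≠ RHS, this pair disproves the claim.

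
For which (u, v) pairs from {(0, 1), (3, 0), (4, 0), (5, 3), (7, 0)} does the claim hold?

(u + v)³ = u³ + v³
(0, 1), (3, 0), (4, 0), (7, 0)

Testing each pair:
(0, 1): LHS = 1, RHS = 1 → holds
(3, 0): LHS = 27, RHS = 27 → holds
(4, 0): LHS = 64, RHS = 64 → holds
(5, 3): LHS = 512, RHS = 152 → fails
(7, 0): LHS = 343, RHS = 343 → holds

4 of 5 pairs satisfy the claim.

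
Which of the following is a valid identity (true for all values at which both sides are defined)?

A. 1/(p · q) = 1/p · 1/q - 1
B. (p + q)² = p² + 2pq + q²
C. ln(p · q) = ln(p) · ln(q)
A: fails at (2, 4) — LHS = 1/8, RHS = -7/8.
B: holds — e.g. at (2, 5), both sides equal 49.
C: fails at (4, 4) — LHS = ln(16) ≈ 2.773, RHS = ln(4)² ≈ 1.922.

Answer: B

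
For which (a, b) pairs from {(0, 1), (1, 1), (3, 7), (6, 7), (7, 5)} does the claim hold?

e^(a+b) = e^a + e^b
None

Testing each pair:
(0, 1): LHS = e ≈ 2.718, RHS = 1 + e ≈ 3.718 → fails
(1, 1): LHS = e^2 ≈ 7.389, RHS = 2·e ≈ 5.437 → fails
(3, 7): LHS = e^10 ≈ 22026.5, RHS = e^3 + e^7 ≈ 1117 → fails
(6, 7): LHS = e^13 ≈ 442413.4, RHS = e^6 + e^7 ≈ 1500 → fails
(7, 5): LHS = e^12 ≈ 162754.8, RHS = e^5 + e^7 ≈ 1245 → fails

No pair satisfies the claim.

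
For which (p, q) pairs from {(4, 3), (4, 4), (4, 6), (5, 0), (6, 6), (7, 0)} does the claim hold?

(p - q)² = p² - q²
(4, 4), (5, 0), (6, 6), (7, 0)

Testing each pair:
(4, 3): LHS = 1, RHS = 7 → fails
(4, 4): LHS = 0, RHS = 0 → holds
(4, 6): LHS = 4, RHS = -20 → fails
(5, 0): LHS = 25, RHS = 25 → holds
(6, 6): LHS = 0, RHS = 0 → holds
(7, 0): LHS = 49, RHS = 49 → holds

4 of 6 pairs satisfy the claim.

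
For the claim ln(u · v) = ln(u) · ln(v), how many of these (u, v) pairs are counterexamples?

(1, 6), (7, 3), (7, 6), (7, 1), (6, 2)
5

Testing each pair:
(1, 6): LHS = ln(6) ≈ 1.792, RHS = 0 → counterexample
(7, 3): LHS = ln(21) ≈ 3.045, RHS = ln(3)·ln(7) ≈ 2.138 → counterexample
(7, 6): LHS = ln(42) ≈ 3.738, RHS = ln(6)·ln(7) ≈ 3.487 → counterexample
(7, 1): LHS = ln(7) ≈ 1.946, RHS = 0 → counterexample
(6, 2): LHS = ln(12) ≈ 2.485, RHS = ln(2)·ln(6) ≈ 1.242 → counterexample

That makes 5 counterexamples.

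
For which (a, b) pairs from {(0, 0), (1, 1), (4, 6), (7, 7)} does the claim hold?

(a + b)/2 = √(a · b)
(0, 0), (1, 1), (7, 7)

Testing each pair:
(0, 0): LHS = 0, RHS = 0 → holds
(1, 1): LHS = 1, RHS = 1 → holds
(4, 6): LHS = 5, RHS = 2·√(6) ≈ 4.899 → fails
(7, 7): LHS = 7, RHS = 7 → holds

3 of 4 pairs satisfy the claim.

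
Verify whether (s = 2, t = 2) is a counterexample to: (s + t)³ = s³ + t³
Yes

Substituting s = 2, t = 2:
LHS = (2 + 2)³ = 64
RHS = 2³ + 2³ = 16

Since LHS ≠ RHS, this pair disproves the claim.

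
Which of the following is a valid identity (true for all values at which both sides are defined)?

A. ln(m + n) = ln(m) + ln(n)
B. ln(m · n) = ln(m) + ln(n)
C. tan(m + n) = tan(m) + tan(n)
A: fails at (1, 5) — LHS = ln(6) ≈ 1.792, RHS = ln(5) ≈ 1.609.
B: holds — e.g. at (2, 2), both sides equal ln(4) ≈ 1.386.
C: fails at (2, 4) — LHS = tan(6) ≈ -0.291, RHS = tan(2) + tan(4) ≈ -1.027.

Answer: B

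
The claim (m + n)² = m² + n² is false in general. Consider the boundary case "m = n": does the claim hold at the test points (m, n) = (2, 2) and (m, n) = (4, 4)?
At (2, 2): LHS = 16 ≠ RHS = 8
At (4, 4): LHS = 64 ≠ RHS = 32

Answer: No, fails at both test points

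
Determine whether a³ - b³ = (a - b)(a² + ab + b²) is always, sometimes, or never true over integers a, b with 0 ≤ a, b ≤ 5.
The identity holds for every pair in the range. For instance at (a, b) = (5, 5): both sides equal 0.

Answer: Always true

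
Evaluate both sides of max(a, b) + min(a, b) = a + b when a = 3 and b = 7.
LHS = max(3, 7) + min(3, 7) = 10
RHS = 3 + 7 = 10

LHS = RHS: the two sides agree.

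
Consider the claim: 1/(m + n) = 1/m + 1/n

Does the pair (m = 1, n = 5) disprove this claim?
Substituting m = 1, n = 5:
LHS = 1/(1 + 5) = 1/6
RHS = 1/1 + 1/5 = 6/5

Since LHS ≠ RHS, this pair disproves the claim.

Answer: Yes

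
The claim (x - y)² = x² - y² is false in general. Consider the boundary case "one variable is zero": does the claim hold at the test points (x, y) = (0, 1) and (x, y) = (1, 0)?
Only at (1, 0)

At (0, 1): LHS = 1 ≠ RHS = -1
At (1, 0): LHS = 1, RHS = 1 → equal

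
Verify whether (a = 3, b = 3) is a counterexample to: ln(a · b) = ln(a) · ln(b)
Yes

Substituting a = 3, b = 3:
LHS = ln(3 · 3) = ln(9) ≈ 2.197
RHS = ln(3) · ln(3) = ln(3)² ≈ 1.207

Since LHS ≠ RHS, this pair disproves the claim.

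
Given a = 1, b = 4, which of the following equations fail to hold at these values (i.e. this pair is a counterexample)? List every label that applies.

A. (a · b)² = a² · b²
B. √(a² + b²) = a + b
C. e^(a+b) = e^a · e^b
Evaluating each claim at the given values:
A. LHS = 16, RHS = 16 → holds here (LHS = RHS)
B. LHS = √(17) ≈ 4.123, RHS = 5 → fails here (LHS ≠ RHS)
C. LHS = e^5 ≈ 148.4, RHS = e^5 ≈ 148.4 → holds here (LHS = RHS)

Answer: B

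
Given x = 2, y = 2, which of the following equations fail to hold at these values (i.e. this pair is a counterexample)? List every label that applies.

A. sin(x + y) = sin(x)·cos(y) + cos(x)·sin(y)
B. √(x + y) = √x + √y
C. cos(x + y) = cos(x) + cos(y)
B, C

Evaluating each claim at the given values:
A. LHS = sin(4) ≈ -0.7568, RHS = 2·sin(2)·cos(2) ≈ -0.7568 → holds here (LHS = RHS)
B. LHS = 2, RHS = 2·√(2) ≈ 2.828 → fails here (LHS ≠ RHS)
C. LHS = cos(4) ≈ -0.6536, RHS = 2·cos(2) ≈ -0.8323 → fails here (LHS ≠ RHS)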